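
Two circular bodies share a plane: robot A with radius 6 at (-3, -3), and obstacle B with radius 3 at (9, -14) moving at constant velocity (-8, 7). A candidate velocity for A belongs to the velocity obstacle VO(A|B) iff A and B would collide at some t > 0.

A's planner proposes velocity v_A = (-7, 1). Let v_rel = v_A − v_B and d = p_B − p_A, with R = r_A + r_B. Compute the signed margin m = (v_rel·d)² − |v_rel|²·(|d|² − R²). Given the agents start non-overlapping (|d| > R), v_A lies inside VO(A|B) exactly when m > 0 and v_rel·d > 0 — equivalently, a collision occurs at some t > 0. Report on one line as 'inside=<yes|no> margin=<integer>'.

d = (12, -11),  |d|² = 265;  R = 6+3 = 9,  c = 265−9² = 184
v_rel = (1, -6),  |v_rel|² = 37;  v_rel·d = (1)·(12) + (-6)·(-11) = 78
37·t² − 156·t + 184 = 0  ⇒  m = 78² − 37·184 = -724
m = -724 < 0,  v_rel·d = 78 > 0  ⇒  outside

inside=no margin=-724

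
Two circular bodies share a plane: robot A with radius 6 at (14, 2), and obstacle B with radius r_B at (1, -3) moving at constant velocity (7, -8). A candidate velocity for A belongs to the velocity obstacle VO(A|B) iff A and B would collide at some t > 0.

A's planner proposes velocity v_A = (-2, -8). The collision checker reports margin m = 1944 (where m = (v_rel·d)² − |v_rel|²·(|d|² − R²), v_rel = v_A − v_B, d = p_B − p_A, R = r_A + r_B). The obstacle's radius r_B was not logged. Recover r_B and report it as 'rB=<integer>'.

m = 1944
d = (-13, -5);  v_rel = (-9, 0),  |v_rel|² = 81
v_rel×d = (-9)·(-5) − (0)·(-13) = 45
since m = R²·81 − 45²:  R² = (2025 + 1944) / 81 = 49
R = √49 = 7  ⇒  r_B = 7 − 6 = 1

rB=1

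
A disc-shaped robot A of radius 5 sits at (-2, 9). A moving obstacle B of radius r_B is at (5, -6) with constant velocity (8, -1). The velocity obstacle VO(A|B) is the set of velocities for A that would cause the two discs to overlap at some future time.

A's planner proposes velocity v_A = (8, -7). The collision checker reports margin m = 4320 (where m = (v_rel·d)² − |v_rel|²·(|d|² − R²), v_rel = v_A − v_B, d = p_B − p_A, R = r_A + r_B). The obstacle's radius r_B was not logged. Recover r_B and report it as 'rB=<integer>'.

m = 4320
d = (7, -15);  v_rel = (0, -6),  |v_rel|² = 36
v_rel×d = (0)·(-15) − (-6)·(7) = 42
since m = R²·36 − 42²:  R² = (1764 + 4320) / 36 = 169
R = √169 = 13  ⇒  r_B = 13 − 5 = 8

rB=8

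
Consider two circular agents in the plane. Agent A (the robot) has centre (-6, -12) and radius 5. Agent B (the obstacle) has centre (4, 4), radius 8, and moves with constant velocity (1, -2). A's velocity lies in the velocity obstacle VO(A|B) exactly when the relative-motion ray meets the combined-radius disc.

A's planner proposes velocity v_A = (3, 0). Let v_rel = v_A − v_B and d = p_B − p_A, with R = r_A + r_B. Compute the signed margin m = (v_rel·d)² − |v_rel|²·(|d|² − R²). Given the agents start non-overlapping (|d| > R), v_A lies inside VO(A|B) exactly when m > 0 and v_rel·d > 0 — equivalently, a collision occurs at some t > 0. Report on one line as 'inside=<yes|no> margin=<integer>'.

d = (10, 16),  |d|² = 356;  R = 5+8 = 13,  c = 356−13² = 187
v_rel = (2, 2),  |v_rel|² = 8;  v_rel·d = (2)·(10) + (2)·(16) = 52
8·t² − 104·t + 187 = 0  ⇒  m = 52² − 8·187 = 1208
m = 1208 > 0,  v_rel·d = 52 > 0  ⇒  inside

inside=yes margin=1208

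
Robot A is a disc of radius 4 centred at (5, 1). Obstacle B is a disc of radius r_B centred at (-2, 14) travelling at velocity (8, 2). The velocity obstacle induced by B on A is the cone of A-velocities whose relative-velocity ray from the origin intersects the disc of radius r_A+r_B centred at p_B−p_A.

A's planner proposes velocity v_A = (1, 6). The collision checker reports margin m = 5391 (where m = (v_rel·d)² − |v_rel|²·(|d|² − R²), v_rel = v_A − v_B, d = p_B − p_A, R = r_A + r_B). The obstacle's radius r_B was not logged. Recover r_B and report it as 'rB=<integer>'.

m = 5391
d = (-7, 13);  v_rel = (-7, 4),  |v_rel|² = 65
v_rel×d = (-7)·(13) − (4)·(-7) = -63
since m = R²·65 − (-63)²:  R² = (3969 + 5391) / 65 = 144
R = √144 = 12  ⇒  r_B = 12 − 4 = 8

rB=8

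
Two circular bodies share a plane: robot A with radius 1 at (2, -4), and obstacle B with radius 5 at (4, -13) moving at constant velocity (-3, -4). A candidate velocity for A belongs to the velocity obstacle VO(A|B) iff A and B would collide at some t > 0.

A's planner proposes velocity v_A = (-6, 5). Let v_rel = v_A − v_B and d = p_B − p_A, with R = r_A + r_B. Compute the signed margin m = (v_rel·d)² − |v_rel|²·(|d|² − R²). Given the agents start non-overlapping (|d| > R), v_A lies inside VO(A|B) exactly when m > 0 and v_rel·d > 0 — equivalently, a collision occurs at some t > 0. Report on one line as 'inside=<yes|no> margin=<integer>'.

d = (2, -9),  |d|² = 85;  R = 1+5 = 6,  c = 85−6² = 49
v_rel = (-3, 9),  |v_rel|² = 90;  v_rel·d = (-3)·(2) + (9)·(-9) = -87
90·t² + 174·t + 49 = 0  ⇒  m = (-87)² − 90·49 = 3159
m = 3159 > 0,  v_rel·d = -87 < 0  ⇒  outside

inside=no margin=3159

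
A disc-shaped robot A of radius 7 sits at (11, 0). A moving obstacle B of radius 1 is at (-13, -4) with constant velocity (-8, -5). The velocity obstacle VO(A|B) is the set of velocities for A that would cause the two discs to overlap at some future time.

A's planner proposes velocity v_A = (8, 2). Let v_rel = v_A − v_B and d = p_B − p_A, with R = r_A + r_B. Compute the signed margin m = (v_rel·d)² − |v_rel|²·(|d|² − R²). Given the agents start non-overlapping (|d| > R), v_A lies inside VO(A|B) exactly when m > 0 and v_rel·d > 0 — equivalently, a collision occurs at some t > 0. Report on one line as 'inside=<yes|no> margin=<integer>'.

d = (-24, -4),  |d|² = 592;  R = 7+1 = 8,  c = 592−8² = 528
v_rel = (16, 7),  |v_rel|² = 305;  v_rel·d = (16)·(-24) + (7)·(-4) = -412
305·t² + 824·t + 528 = 0  ⇒  m = (-412)² − 305·528 = 8704
m = 8704 > 0,  v_rel·d = -412 < 0  ⇒  outside

inside=no margin=8704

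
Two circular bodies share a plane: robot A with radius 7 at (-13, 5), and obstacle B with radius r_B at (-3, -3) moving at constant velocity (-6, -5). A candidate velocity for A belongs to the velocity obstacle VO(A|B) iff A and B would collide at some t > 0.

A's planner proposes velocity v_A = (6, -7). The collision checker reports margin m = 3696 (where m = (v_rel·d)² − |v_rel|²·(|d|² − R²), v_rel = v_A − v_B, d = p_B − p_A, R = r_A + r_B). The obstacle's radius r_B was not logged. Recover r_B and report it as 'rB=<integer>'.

m = 3696
d = (10, -8);  v_rel = (12, -2),  |v_rel|² = 148
v_rel×d = (12)·(-8) − (-2)·(10) = -76
since m = R²·148 − (-76)²:  R² = (5776 + 3696) / 148 = 64
R = √64 = 8  ⇒  r_B = 8 − 7 = 1

rB=1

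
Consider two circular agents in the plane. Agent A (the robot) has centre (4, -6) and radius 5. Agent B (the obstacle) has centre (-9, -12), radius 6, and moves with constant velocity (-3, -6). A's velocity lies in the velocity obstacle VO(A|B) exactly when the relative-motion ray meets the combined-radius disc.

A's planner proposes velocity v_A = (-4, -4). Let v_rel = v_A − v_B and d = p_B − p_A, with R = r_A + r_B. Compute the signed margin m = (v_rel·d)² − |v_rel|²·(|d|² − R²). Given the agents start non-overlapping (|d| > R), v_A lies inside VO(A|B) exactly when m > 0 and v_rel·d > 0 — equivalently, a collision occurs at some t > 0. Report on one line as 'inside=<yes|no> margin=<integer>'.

d = (-13, -6),  |d|² = 205;  R = 5+6 = 11,  c = 205−11² = 84
v_rel = (-1, 2),  |v_rel|² = 5;  v_rel·d = (-1)·(-13) + (2)·(-6) = 1
5·t² − 2·t + 84 = 0  ⇒  m = 1² − 5·84 = -419
m = -419 < 0,  v_rel·d = 1 > 0  ⇒  outside

inside=no margin=-419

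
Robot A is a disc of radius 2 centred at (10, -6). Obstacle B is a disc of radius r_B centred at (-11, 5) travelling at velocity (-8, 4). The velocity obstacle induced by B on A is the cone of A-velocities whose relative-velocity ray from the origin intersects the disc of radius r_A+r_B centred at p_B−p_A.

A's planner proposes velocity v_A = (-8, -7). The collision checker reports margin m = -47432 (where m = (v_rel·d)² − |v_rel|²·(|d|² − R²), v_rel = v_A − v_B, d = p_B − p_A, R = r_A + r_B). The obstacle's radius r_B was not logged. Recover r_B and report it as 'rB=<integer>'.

m = -47432
d = (-21, 11);  v_rel = (0, -11),  |v_rel|² = 121
v_rel×d = (0)·(11) − (-11)·(-21) = -231
since m = R²·121 − (-231)²:  R² = (53361 + -47432) / 121 = 49
R = √49 = 7  ⇒  r_B = 7 − 2 = 5

rB=5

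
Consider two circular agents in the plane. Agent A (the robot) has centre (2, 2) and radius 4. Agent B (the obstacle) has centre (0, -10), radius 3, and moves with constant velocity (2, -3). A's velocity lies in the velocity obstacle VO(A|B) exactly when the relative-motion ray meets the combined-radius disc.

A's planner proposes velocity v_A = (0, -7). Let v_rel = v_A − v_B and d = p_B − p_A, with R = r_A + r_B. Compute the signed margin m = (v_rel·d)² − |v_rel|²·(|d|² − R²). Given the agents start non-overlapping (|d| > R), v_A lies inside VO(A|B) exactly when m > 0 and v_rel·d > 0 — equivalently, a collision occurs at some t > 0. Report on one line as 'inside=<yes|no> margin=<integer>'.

d = (-2, -12),  |d|² = 148;  R = 4+3 = 7,  c = 148−7² = 99
v_rel = (-2, -4),  |v_rel|² = 20;  v_rel·d = (-2)·(-2) + (-4)·(-12) = 52
20·t² − 104·t + 99 = 0  ⇒  m = 52² − 20·99 = 724
m = 724 > 0,  v_rel·d = 52 > 0  ⇒  inside

inside=yes margin=724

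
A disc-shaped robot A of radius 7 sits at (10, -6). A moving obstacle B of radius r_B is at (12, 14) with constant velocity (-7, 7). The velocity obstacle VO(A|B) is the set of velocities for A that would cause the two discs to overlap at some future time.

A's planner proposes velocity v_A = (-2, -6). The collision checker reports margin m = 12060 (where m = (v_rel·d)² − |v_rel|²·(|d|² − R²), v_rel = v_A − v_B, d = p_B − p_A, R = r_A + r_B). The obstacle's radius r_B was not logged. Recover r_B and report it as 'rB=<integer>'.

m = 12060
d = (2, 20);  v_rel = (5, -13),  |v_rel|² = 194
v_rel×d = (5)·(20) − (-13)·(2) = 126
since m = R²·194 − 126²:  R² = (15876 + 12060) / 194 = 144
R = √144 = 12  ⇒  r_B = 12 − 7 = 5

rB=5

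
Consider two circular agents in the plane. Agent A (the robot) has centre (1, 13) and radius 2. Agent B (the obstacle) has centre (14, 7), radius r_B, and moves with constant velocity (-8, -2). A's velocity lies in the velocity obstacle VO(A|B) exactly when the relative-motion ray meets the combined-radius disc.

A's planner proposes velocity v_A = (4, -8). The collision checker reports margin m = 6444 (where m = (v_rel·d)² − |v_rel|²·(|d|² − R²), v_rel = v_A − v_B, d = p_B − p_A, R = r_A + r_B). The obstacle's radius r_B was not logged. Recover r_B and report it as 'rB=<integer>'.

m = 6444
d = (13, -6);  v_rel = (12, -6),  |v_rel|² = 180
v_rel×d = (12)·(-6) − (-6)·(13) = 6
since m = R²·180 − 6²:  R² = (36 + 6444) / 180 = 36
R = √36 = 6  ⇒  r_B = 6 − 2 = 4

rB=4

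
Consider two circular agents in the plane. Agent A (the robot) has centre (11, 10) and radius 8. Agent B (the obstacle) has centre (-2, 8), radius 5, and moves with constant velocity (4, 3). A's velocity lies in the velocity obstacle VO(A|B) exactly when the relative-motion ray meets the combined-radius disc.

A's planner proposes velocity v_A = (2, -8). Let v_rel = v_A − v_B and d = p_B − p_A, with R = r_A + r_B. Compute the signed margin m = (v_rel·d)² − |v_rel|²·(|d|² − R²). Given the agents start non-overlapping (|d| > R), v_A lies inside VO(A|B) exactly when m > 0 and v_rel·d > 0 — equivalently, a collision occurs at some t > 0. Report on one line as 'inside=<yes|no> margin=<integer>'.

d = (-13, -2),  |d|² = 173;  R = 8+5 = 13,  c = 173−13² = 4
v_rel = (-2, -11),  |v_rel|² = 125;  v_rel·d = (-2)·(-13) + (-11)·(-2) = 48
125·t² − 96·t + 4 = 0  ⇒  m = 48² − 125·4 = 1804
m = 1804 > 0,  v_rel·d = 48 > 0  ⇒  inside

inside=yes margin=1804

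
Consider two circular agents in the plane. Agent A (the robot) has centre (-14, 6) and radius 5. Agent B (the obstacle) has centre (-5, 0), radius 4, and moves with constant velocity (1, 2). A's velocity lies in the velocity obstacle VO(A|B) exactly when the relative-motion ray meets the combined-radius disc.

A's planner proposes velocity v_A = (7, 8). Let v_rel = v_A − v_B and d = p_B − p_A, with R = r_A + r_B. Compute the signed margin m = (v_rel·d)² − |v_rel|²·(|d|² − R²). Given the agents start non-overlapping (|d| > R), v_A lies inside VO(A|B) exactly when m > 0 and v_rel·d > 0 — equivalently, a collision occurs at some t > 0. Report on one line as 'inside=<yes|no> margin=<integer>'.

d = (9, -6),  |d|² = 117;  R = 5+4 = 9,  c = 117−9² = 36
v_rel = (6, 6),  |v_rel|² = 72;  v_rel·d = (6)·(9) + (6)·(-6) = 18
72·t² − 36·t + 36 = 0  ⇒  m = 18² − 72·36 = -2268
m = -2268 < 0,  v_rel·d = 18 > 0  ⇒  outside

inside=no margin=-2268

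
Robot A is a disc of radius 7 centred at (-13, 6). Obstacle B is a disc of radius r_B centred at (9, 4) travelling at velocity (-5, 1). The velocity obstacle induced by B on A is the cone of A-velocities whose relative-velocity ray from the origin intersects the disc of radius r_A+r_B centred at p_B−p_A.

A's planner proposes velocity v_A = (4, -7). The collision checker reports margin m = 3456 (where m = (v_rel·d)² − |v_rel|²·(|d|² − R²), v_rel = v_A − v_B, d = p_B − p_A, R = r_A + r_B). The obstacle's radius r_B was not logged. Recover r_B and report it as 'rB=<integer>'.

m = 3456
d = (22, -2);  v_rel = (9, -8),  |v_rel|² = 145
v_rel×d = (9)·(-2) − (-8)·(22) = 158
since m = R²·145 − 158²:  R² = (24964 + 3456) / 145 = 196
R = √196 = 14  ⇒  r_B = 14 − 7 = 7

rB=7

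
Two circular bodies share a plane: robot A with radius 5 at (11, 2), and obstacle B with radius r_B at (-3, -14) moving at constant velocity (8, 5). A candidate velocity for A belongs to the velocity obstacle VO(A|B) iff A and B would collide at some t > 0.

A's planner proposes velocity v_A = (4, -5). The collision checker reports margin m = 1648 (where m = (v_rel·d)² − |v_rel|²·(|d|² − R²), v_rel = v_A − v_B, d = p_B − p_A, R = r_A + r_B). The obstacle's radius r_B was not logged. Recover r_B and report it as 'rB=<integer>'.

m = 1648
d = (-14, -16);  v_rel = (-4, -10),  |v_rel|² = 116
v_rel×d = (-4)·(-16) − (-10)·(-14) = -76
since m = R²·116 − (-76)²:  R² = (5776 + 1648) / 116 = 64
R = √64 = 8  ⇒  r_B = 8 − 5 = 3

rB=3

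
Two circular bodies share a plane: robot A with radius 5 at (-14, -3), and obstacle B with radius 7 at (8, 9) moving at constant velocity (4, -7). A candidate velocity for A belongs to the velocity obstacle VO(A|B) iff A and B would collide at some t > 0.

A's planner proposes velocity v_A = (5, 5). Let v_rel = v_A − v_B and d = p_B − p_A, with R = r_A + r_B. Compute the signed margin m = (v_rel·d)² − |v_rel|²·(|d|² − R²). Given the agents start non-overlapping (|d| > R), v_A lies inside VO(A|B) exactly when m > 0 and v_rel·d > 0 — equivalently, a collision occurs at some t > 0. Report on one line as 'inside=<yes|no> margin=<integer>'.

d = (22, 12),  |d|² = 628;  R = 5+7 = 12,  c = 628−12² = 484
v_rel = (1, 12),  |v_rel|² = 145;  v_rel·d = (1)·(22) + (12)·(12) = 166
145·t² − 332·t + 484 = 0  ⇒  m = 166² − 145·484 = -42624
m = -42624 < 0,  v_rel·d = 166 > 0  ⇒  outside

inside=no margin=-42624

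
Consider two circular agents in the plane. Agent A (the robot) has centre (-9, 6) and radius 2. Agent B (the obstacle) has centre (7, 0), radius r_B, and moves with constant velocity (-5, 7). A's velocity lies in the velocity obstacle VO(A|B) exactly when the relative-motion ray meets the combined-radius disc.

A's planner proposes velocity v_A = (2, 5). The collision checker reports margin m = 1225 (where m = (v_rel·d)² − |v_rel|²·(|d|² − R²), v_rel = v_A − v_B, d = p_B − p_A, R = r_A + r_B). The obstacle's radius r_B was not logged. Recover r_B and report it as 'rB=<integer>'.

m = 1225
d = (16, -6);  v_rel = (7, -2),  |v_rel|² = 53
v_rel×d = (7)·(-6) − (-2)·(16) = -10
since m = R²·53 − (-10)²:  R² = (100 + 1225) / 53 = 25
R = √25 = 5  ⇒  r_B = 5 − 2 = 3

rB=3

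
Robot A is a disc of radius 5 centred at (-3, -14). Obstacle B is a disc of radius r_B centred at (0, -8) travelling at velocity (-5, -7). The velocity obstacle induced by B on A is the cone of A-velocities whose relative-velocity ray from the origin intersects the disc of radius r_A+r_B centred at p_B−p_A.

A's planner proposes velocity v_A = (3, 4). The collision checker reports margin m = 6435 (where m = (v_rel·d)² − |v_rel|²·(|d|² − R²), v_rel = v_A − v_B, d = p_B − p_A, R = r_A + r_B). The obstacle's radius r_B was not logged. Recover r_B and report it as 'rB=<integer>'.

m = 6435
d = (3, 6);  v_rel = (8, 11),  |v_rel|² = 185
v_rel×d = (8)·(6) − (11)·(3) = 15
since m = R²·185 − 15²:  R² = (225 + 6435) / 185 = 36
R = √36 = 6  ⇒  r_B = 6 − 5 = 1

rB=1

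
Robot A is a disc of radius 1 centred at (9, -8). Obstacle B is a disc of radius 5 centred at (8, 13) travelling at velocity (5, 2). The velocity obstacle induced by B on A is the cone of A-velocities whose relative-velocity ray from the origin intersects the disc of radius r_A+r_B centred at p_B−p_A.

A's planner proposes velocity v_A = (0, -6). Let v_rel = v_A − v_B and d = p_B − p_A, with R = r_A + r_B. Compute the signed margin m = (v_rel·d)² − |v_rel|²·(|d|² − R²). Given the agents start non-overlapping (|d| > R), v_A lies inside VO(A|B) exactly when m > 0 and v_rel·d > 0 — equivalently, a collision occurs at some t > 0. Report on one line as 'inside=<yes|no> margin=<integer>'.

d = (-1, 21),  |d|² = 442;  R = 1+5 = 6,  c = 442−6² = 406
v_rel = (-5, -8),  |v_rel|² = 89;  v_rel·d = (-5)·(-1) + (-8)·(21) = -163
89·t² + 326·t + 406 = 0  ⇒  m = (-163)² − 89·406 = -9565
m = -9565 < 0,  v_rel·d = -163 < 0  ⇒  outside

inside=no margin=-9565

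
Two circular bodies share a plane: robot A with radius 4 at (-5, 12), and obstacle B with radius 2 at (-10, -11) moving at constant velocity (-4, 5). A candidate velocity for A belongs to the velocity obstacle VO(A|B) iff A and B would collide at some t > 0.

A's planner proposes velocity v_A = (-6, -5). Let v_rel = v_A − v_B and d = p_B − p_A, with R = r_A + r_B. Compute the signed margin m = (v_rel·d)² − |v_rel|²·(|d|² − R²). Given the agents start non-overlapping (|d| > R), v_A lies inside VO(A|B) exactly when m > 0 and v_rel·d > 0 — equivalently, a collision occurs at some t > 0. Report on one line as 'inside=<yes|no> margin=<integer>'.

d = (-5, -23),  |d|² = 554;  R = 4+2 = 6,  c = 554−6² = 518
v_rel = (-2, -10),  |v_rel|² = 104;  v_rel·d = (-2)·(-5) + (-10)·(-23) = 240
104·t² − 480·t + 518 = 0  ⇒  m = 240² − 104·518 = 3728
m = 3728 > 0,  v_rel·d = 240 > 0  ⇒  inside

inside=yes margin=3728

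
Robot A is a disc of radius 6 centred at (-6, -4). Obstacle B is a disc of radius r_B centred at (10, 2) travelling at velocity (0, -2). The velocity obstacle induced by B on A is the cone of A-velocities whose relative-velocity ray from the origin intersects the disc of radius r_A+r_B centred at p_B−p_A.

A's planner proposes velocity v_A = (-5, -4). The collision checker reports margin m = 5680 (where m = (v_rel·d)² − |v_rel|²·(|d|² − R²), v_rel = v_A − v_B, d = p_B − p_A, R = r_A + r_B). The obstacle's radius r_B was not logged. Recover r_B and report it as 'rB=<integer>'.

m = 5680
d = (16, 6);  v_rel = (-5, -2),  |v_rel|² = 29
v_rel×d = (-5)·(6) − (-2)·(16) = 2
since m = R²·29 − 2²:  R² = (4 + 5680) / 29 = 196
R = √196 = 14  ⇒  r_B = 14 − 6 = 8

rB=8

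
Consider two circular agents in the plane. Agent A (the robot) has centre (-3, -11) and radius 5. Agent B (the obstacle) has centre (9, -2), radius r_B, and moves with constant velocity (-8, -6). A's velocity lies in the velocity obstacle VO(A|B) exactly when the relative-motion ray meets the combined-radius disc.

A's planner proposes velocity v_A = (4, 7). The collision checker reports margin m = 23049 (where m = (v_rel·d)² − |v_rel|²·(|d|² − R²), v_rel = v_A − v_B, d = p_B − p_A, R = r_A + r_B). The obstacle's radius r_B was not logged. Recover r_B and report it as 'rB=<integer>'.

m = 23049
d = (12, 9);  v_rel = (12, 13),  |v_rel|² = 313
v_rel×d = (12)·(9) − (13)·(12) = -48
since m = R²·313 − (-48)²:  R² = (2304 + 23049) / 313 = 81
R = √81 = 9  ⇒  r_B = 9 − 5 = 4

rB=4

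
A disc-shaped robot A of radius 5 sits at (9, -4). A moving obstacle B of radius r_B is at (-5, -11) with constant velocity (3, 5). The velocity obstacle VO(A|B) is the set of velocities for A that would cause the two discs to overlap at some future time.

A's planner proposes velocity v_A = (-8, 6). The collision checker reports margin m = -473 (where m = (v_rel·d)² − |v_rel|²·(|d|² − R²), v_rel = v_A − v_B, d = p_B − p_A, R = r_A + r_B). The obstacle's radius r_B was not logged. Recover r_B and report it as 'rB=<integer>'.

m = -473
d = (-14, -7);  v_rel = (-11, 1),  |v_rel|² = 122
v_rel×d = (-11)·(-7) − (1)·(-14) = 91
since m = R²·122 − 91²:  R² = (8281 + -473) / 122 = 64
R = √64 = 8  ⇒  r_B = 8 − 5 = 3

rB=3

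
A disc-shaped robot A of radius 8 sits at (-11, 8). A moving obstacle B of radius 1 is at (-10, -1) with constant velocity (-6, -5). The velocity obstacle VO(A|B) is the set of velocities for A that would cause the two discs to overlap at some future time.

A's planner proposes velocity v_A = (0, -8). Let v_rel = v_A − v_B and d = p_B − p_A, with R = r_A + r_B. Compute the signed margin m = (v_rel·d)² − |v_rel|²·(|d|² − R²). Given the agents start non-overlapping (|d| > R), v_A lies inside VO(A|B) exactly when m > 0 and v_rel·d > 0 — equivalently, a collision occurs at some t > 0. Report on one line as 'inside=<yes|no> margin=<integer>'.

d = (1, -9),  |d|² = 82;  R = 8+1 = 9,  c = 82−9² = 1
v_rel = (6, -3),  |v_rel|² = 45;  v_rel·d = (6)·(1) + (-3)·(-9) = 33
45·t² − 66·t + 1 = 0  ⇒  m = 33² − 45·1 = 1044
m = 1044 > 0,  v_rel·d = 33 > 0  ⇒  inside

inside=yes margin=1044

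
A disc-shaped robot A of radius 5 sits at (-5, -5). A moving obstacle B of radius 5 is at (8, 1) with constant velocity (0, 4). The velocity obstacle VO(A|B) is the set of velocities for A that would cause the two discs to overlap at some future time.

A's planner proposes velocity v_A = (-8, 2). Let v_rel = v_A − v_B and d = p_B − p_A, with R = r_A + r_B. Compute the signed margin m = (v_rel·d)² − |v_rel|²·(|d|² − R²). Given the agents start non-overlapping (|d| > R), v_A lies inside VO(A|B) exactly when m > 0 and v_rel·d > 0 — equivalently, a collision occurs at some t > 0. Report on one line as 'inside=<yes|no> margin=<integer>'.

d = (13, 6),  |d|² = 205;  R = 5+5 = 10,  c = 205−10² = 105
v_rel = (-8, -2),  |v_rel|² = 68;  v_rel·d = (-8)·(13) + (-2)·(6) = -116
68·t² + 232·t + 105 = 0  ⇒  m = (-116)² − 68·105 = 6316
m = 6316 > 0,  v_rel·d = -116 < 0  ⇒  outside

inside=no margin=6316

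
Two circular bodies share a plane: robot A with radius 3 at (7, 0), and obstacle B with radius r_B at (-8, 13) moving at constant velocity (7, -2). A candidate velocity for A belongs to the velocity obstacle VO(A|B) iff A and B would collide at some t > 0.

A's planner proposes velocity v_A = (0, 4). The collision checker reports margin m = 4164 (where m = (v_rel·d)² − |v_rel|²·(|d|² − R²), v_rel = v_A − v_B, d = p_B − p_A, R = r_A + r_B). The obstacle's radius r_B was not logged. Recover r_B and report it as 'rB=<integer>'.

m = 4164
d = (-15, 13);  v_rel = (-7, 6),  |v_rel|² = 85
v_rel×d = (-7)·(13) − (6)·(-15) = -1
since m = R²·85 − (-1)²:  R² = (1 + 4164) / 85 = 49
R = √49 = 7  ⇒  r_B = 7 − 3 = 4

rB=4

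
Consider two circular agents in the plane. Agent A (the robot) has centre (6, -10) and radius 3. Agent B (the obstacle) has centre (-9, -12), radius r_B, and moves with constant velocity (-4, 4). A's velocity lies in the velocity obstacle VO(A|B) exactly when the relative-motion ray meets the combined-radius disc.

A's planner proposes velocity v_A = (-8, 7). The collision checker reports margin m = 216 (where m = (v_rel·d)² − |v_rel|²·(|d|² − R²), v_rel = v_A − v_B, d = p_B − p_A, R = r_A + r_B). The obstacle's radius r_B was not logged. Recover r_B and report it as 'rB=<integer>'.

m = 216
d = (-15, -2);  v_rel = (-4, 3),  |v_rel|² = 25
v_rel×d = (-4)·(-2) − (3)·(-15) = 53
since m = R²·25 − 53²:  R² = (2809 + 216) / 25 = 121
R = √121 = 11  ⇒  r_B = 11 − 3 = 8

rB=8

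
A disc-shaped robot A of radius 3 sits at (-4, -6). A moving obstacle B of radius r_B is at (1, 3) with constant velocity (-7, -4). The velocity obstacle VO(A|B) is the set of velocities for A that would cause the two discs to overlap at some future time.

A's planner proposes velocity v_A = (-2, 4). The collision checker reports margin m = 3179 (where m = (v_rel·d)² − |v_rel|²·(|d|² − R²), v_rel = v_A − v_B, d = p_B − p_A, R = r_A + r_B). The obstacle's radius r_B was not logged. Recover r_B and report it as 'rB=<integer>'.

m = 3179
d = (5, 9);  v_rel = (5, 8),  |v_rel|² = 89
v_rel×d = (5)·(9) − (8)·(5) = 5
since m = R²·89 − 5²:  R² = (25 + 3179) / 89 = 36
R = √36 = 6  ⇒  r_B = 6 − 3 = 3

rB=3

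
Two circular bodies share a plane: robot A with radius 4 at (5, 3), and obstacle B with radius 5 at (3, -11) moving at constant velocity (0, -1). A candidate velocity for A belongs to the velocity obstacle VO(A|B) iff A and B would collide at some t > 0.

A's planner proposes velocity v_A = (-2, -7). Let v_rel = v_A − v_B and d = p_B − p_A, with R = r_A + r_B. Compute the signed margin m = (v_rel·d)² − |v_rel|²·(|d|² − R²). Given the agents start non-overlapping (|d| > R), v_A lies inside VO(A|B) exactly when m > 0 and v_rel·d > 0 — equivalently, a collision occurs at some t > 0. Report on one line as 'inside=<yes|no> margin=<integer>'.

d = (-2, -14),  |d|² = 200;  R = 4+5 = 9,  c = 200−9² = 119
v_rel = (-2, -6),  |v_rel|² = 40;  v_rel·d = (-2)·(-2) + (-6)·(-14) = 88
40·t² − 176·t + 119 = 0  ⇒  m = 88² − 40·119 = 2984
m = 2984 > 0,  v_rel·d = 88 > 0  ⇒  inside

inside=yes margin=2984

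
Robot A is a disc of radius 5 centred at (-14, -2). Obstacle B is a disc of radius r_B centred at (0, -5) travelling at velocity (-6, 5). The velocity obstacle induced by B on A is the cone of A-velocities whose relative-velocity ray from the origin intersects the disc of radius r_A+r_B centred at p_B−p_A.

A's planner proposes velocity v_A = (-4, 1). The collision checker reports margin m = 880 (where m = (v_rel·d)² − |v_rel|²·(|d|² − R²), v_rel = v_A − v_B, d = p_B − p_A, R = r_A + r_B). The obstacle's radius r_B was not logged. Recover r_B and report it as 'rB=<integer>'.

m = 880
d = (14, -3);  v_rel = (2, -4),  |v_rel|² = 20
v_rel×d = (2)·(-3) − (-4)·(14) = 50
since m = R²·20 − 50²:  R² = (2500 + 880) / 20 = 169
R = √169 = 13  ⇒  r_B = 13 − 5 = 8

rB=8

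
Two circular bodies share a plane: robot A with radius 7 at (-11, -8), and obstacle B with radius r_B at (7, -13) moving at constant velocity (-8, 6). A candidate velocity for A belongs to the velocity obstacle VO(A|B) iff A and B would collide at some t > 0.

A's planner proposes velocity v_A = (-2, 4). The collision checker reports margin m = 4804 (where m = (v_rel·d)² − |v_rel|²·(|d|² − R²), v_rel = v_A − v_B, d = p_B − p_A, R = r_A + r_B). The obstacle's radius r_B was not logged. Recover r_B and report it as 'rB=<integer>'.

m = 4804
d = (18, -5);  v_rel = (6, -2),  |v_rel|² = 40
v_rel×d = (6)·(-5) − (-2)·(18) = 6
since m = R²·40 − 6²:  R² = (36 + 4804) / 40 = 121
R = √121 = 11  ⇒  r_B = 11 − 7 = 4

rB=4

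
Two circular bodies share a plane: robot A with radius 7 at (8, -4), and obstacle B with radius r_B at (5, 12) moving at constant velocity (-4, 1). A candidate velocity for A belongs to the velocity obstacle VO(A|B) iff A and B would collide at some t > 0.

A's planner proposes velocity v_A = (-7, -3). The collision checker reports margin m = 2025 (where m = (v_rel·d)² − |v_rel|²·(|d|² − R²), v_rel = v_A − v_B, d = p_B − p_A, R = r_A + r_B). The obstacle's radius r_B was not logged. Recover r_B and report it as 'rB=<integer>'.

m = 2025
d = (-3, 16);  v_rel = (-3, -4),  |v_rel|² = 25
v_rel×d = (-3)·(16) − (-4)·(-3) = -60
since m = R²·25 − (-60)²:  R² = (3600 + 2025) / 25 = 225
R = √225 = 15  ⇒  r_B = 15 − 7 = 8

rB=8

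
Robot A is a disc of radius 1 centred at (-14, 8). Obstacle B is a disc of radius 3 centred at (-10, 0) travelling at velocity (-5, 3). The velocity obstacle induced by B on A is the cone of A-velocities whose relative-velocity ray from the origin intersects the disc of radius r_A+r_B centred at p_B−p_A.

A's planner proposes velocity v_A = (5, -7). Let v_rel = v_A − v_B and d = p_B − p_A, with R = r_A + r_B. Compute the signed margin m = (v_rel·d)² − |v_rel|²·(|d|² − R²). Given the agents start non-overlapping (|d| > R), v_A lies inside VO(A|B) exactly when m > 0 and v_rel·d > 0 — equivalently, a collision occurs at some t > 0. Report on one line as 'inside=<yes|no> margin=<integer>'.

d = (4, -8),  |d|² = 80;  R = 1+3 = 4,  c = 80−4² = 64
v_rel = (10, -10),  |v_rel|² = 200;  v_rel·d = (10)·(4) + (-10)·(-8) = 120
200·t² − 240·t + 64 = 0  ⇒  m = 120² − 200·64 = 1600
m = 1600 > 0,  v_rel·d = 120 > 0  ⇒  inside

inside=yes margin=1600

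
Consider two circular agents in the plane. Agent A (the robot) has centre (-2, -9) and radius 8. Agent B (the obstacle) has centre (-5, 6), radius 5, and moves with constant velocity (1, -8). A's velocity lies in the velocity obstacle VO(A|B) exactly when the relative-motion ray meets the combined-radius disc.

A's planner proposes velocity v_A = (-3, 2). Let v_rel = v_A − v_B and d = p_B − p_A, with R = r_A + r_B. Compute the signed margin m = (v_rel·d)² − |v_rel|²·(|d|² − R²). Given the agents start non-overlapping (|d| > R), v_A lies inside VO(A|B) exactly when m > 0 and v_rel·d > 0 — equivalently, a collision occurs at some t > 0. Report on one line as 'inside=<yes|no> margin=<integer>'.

d = (-3, 15),  |d|² = 234;  R = 8+5 = 13,  c = 234−13² = 65
v_rel = (-4, 10),  |v_rel|² = 116;  v_rel·d = (-4)·(-3) + (10)·(15) = 162
116·t² − 324·t + 65 = 0  ⇒  m = 162² − 116·65 = 18704
m = 18704 > 0,  v_rel·d = 162 > 0  ⇒  inside

inside=yes margin=18704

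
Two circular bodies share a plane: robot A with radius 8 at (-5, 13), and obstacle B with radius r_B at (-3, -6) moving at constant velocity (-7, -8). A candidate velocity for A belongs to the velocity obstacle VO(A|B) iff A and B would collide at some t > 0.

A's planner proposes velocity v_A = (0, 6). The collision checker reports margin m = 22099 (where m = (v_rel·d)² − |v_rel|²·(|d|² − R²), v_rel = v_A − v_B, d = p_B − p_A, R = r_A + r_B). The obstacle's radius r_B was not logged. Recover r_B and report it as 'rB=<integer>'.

m = 22099
d = (2, -19);  v_rel = (7, 14),  |v_rel|² = 245
v_rel×d = (7)·(-19) − (14)·(2) = -161
since m = R²·245 − (-161)²:  R² = (25921 + 22099) / 245 = 196
R = √196 = 14  ⇒  r_B = 14 − 8 = 6

rB=6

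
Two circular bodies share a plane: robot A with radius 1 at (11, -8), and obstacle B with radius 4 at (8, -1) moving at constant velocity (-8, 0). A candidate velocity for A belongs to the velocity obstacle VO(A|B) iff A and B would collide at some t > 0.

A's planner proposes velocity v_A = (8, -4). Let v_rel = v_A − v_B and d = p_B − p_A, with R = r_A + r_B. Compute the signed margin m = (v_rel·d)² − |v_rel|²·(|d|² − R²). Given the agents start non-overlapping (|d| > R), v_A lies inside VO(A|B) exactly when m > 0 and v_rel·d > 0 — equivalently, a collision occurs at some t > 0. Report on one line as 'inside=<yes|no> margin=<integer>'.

d = (-3, 7),  |d|² = 58;  R = 1+4 = 5,  c = 58−5² = 33
v_rel = (16, -4),  |v_rel|² = 272;  v_rel·d = (16)·(-3) + (-4)·(7) = -76
272·t² + 152·t + 33 = 0  ⇒  m = (-76)² − 272·33 = -3200
m = -3200 < 0,  v_rel·d = -76 < 0  ⇒  outside

inside=no margin=-3200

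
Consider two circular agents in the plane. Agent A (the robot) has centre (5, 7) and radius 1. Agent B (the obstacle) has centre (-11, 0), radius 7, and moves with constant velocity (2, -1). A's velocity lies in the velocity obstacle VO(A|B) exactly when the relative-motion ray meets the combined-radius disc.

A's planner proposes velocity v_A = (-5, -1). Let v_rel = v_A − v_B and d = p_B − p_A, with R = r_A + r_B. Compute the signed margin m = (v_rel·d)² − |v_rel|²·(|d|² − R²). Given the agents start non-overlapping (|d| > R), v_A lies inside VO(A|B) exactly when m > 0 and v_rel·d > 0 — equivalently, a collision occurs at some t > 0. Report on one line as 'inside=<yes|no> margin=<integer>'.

d = (-16, -7),  |d|² = 305;  R = 1+7 = 8,  c = 305−8² = 241
v_rel = (-7, 0),  |v_rel|² = 49;  v_rel·d = (-7)·(-16) + (0)·(-7) = 112
49·t² − 224·t + 241 = 0  ⇒  m = 112² − 49·241 = 735
m = 735 > 0,  v_rel·d = 112 > 0  ⇒  inside

inside=yes margin=735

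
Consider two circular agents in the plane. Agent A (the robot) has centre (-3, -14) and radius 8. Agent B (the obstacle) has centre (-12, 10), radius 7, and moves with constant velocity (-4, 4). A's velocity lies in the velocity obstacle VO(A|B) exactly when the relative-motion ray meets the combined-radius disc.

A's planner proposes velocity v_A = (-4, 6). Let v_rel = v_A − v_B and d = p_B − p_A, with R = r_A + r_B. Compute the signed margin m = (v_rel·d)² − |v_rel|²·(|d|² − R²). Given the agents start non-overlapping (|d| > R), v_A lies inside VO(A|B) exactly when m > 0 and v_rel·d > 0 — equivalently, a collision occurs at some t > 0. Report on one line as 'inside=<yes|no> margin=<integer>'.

d = (-9, 24),  |d|² = 657;  R = 8+7 = 15,  c = 657−15² = 432
v_rel = (0, 2),  |v_rel|² = 4;  v_rel·d = (0)·(-9) + (2)·(24) = 48
4·t² − 96·t + 432 = 0  ⇒  m = 48² − 4·432 = 576
m = 576 > 0,  v_rel·d = 48 > 0  ⇒  inside

inside=yes margin=576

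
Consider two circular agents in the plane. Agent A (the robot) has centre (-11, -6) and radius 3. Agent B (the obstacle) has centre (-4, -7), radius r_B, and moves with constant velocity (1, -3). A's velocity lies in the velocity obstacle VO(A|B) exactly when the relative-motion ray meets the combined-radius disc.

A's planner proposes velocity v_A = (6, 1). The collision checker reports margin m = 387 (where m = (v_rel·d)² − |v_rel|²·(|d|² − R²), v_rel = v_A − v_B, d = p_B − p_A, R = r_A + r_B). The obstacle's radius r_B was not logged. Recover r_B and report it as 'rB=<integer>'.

m = 387
d = (7, -1);  v_rel = (5, 4),  |v_rel|² = 41
v_rel×d = (5)·(-1) − (4)·(7) = -33
since m = R²·41 − (-33)²:  R² = (1089 + 387) / 41 = 36
R = √36 = 6  ⇒  r_B = 6 − 3 = 3

rB=3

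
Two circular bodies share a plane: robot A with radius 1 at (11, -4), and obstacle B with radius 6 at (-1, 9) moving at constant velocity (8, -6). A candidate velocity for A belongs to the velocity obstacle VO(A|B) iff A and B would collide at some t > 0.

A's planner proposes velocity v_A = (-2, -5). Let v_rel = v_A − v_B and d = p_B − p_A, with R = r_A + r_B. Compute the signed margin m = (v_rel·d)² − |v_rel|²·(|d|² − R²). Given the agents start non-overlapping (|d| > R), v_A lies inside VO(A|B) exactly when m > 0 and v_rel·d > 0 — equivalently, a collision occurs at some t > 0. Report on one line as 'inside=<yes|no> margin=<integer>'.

d = (-12, 13),  |d|² = 313;  R = 1+6 = 7,  c = 313−7² = 264
v_rel = (-10, 1),  |v_rel|² = 101;  v_rel·d = (-10)·(-12) + (1)·(13) = 133
101·t² − 266·t + 264 = 0  ⇒  m = 133² − 101·264 = -8975
m = -8975 < 0,  v_rel·d = 133 > 0  ⇒  outside

inside=no margin=-8975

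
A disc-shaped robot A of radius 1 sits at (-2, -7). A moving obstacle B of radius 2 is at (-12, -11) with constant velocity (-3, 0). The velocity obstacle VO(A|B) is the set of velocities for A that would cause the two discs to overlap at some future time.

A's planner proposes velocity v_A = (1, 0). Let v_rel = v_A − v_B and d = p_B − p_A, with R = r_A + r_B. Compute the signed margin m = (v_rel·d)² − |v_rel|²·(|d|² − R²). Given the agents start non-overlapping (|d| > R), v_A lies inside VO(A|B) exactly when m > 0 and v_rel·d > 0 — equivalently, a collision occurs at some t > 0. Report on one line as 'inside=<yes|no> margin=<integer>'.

d = (-10, -4),  |d|² = 116;  R = 1+2 = 3,  c = 116−3² = 107
v_rel = (4, 0),  |v_rel|² = 16;  v_rel·d = (4)·(-10) + (0)·(-4) = -40
16·t² + 80·t + 107 = 0  ⇒  m = (-40)² − 16·107 = -112
m = -112 < 0,  v_rel·d = -40 < 0  ⇒  outside

inside=no margin=-112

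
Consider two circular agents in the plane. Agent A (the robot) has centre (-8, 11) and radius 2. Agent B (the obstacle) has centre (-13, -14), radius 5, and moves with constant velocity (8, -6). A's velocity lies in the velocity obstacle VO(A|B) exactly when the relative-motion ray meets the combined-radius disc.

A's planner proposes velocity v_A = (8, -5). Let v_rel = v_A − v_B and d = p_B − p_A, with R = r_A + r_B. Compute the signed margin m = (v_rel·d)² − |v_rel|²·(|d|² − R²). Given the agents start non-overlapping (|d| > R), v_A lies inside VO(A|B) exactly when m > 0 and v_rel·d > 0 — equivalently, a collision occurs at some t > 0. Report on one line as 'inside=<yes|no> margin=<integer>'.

d = (-5, -25),  |d|² = 650;  R = 2+5 = 7,  c = 650−7² = 601
v_rel = (0, 1),  |v_rel|² = 1;  v_rel·d = (0)·(-5) + (1)·(-25) = -25
1·t² + 50·t + 601 = 0  ⇒  m = (-25)² − 1·601 = 24
m = 24 > 0,  v_rel·d = -25 < 0  ⇒  outside

inside=no margin=24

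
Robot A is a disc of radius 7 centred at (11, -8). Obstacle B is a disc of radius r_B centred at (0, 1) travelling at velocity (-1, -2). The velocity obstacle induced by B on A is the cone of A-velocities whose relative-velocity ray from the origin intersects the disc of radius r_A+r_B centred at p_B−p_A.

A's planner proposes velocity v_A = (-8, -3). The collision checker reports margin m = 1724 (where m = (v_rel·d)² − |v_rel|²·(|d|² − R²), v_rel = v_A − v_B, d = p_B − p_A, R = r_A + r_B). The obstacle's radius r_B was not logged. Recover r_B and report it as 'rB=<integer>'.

m = 1724
d = (-11, 9);  v_rel = (-7, -1),  |v_rel|² = 50
v_rel×d = (-7)·(9) − (-1)·(-11) = -74
since m = R²·50 − (-74)²:  R² = (5476 + 1724) / 50 = 144
R = √144 = 12  ⇒  r_B = 12 − 7 = 5

rB=5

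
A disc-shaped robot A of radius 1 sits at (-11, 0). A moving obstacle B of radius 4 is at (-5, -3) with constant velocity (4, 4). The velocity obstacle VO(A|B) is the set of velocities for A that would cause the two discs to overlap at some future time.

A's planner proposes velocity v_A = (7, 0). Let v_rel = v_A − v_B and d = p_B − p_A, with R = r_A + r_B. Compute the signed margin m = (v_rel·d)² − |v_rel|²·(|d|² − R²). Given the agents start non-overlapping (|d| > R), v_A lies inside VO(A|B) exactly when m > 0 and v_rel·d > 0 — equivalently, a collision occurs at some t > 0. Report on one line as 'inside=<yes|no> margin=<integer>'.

d = (6, -3),  |d|² = 45;  R = 1+4 = 5,  c = 45−5² = 20
v_rel = (3, -4),  |v_rel|² = 25;  v_rel·d = (3)·(6) + (-4)·(-3) = 30
25·t² − 60·t + 20 = 0  ⇒  m = 30² − 25·20 = 400
m = 400 > 0,  v_rel·d = 30 > 0  ⇒  inside

inside=yes margin=400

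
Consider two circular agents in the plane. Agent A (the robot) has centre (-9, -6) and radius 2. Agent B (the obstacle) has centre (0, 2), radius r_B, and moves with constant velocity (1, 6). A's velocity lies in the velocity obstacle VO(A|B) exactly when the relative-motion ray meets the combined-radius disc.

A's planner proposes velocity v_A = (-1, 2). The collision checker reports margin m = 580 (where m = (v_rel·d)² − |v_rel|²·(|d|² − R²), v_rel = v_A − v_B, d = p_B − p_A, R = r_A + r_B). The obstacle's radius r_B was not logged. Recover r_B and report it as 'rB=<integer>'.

m = 580
d = (9, 8);  v_rel = (-2, -4),  |v_rel|² = 20
v_rel×d = (-2)·(8) − (-4)·(9) = 20
since m = R²·20 − 20²:  R² = (400 + 580) / 20 = 49
R = √49 = 7  ⇒  r_B = 7 − 2 = 5

rB=5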